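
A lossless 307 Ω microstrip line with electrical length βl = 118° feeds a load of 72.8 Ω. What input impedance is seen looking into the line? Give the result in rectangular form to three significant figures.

Z_in ≈ 276 − j455 Ω

tan(βl) = tan(118°) = -1.88
Z_in = Z_0·(Z_L + jZ_0·tanβl)/(Z_0 + jZ_L·tanβl)
     = 307·(72.8 − j577)/(307 − j137)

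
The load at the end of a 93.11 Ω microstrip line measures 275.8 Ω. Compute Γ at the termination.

Γ = 0.495

Γ = (Z_L − Z_0)/(Z_L + Z_0) = (275.8 − 93.11)/(275.8 + 93.11) = 182.7/368.9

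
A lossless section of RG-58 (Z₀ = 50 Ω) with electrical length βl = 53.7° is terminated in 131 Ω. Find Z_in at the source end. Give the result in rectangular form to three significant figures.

tan(βl) = tan(53.7°) = 1.36
Z_in = Z_0·(Z_L + jZ_0·tanβl)/(Z_0 + jZ_L·tanβl)
     = 50·(131 + j68.1)/(50 + j178)

Z_in ≈ 27.2 − j29.1 Ω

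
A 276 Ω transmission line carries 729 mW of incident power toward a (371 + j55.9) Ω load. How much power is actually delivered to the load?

|Γ| = |(95 + j55.9)/(647 + j55.9)| = 0.17
|Γ|² = 0.0288
P_refl = |Γ|²·P_inc = 21 mW, P_del = (1 − |Γ|²)·P_inc = 708 mW

P_delivered ≈ 708 mW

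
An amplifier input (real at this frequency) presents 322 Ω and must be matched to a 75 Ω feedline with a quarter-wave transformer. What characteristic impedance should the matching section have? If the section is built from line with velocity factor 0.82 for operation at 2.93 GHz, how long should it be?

Z_qwt ≈ 155 Ω; length ≈ 2.1 cm

Z_qwt = √(Z_0·R_L) = √(75 × 322) = √24150
λ = 0.82·c/f = 0.084 m, so l = λ/4 = 0.021 m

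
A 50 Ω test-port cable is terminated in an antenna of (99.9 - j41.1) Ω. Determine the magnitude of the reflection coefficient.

|Γ| ≈ 0.416

Γ = (Z_L − Z_0)/(Z_L + Z_0) = (49.9 − j41.1)/(149.9 − j41.1)
|Γ| = 64.6/155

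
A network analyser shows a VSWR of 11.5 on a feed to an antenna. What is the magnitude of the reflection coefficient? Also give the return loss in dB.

|Γ| ≈ 0.84; return loss ≈ 1.51 dB

|Γ| = (S − 1)/(S + 1) = (11.5 − 1)/(11.5 + 1) = 10.5/12.5
RL = −20·log₁₀|Γ| = −20·log₁₀(0.84)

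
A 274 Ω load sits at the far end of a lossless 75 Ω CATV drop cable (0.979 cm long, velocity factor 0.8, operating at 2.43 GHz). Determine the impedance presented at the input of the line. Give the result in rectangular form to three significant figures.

Z_in ≈ 52.7 − j84.4 Ω

λ = v/f = 0.8·c / 2.43 GHz = 0.0988 m
βl = 2π·l/λ = 2π × 0.0991 = 35.7°
tan(βl) = tan(35.7°) = 0.718
Z_in = Z_0·(Z_L + jZ_0·tanβl)/(Z_0 + jZ_L·tanβl)
     = 75·(274 + j53.9)/(75 + j197)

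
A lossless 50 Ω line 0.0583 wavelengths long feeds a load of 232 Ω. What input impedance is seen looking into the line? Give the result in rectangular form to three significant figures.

βl = 2π × 0.0583 = 21°
tan(βl) = tan(21°) = 0.384
Z_in = Z_0·(Z_L + jZ_0·tanβl)/(Z_0 + jZ_L·tanβl)
     = 50·(232 + j19.2)/(50 + j89)

Z_in ≈ 63.8 − j94.5 Ω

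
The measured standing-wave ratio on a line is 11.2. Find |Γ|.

|Γ| ≈ 0.836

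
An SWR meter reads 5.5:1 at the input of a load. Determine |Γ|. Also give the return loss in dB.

|Γ| ≈ 0.692; return loss ≈ 3.19 dB

|Γ| = (S − 1)/(S + 1) = (5.5 − 1)/(5.5 + 1) = 4.5/6.5
RL = −20·log₁₀|Γ| = −20·log₁₀(0.692)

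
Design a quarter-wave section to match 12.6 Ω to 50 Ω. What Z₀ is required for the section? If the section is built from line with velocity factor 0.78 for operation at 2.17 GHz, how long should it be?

Z_qwt ≈ 25.1 Ω; length ≈ 2.7 cm

Z_qwt = √(Z_0·R_L) = √(50 × 12.6) = √630
λ = 0.78·c/f = 0.108 m, so l = λ/4 = 0.027 m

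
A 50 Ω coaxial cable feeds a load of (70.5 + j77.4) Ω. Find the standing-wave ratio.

Γ = (Z_L − Z_0)/(Z_L + Z_0) = (20.5 + j77.4)/(120.5 + j77.4)
|Γ| = 80.1/143 = 0.559
VSWR = (1 + |Γ|)/(1 − |Γ|) = 1.56/0.441

VSWR ≈ 3.54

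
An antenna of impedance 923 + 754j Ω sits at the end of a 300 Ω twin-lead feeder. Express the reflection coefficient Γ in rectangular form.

Γ ≈ 0.645 + j0.219

Γ = (Z_L − Z_0)/(Z_L + Z_0) = (623 + j754)/(1223 + j754)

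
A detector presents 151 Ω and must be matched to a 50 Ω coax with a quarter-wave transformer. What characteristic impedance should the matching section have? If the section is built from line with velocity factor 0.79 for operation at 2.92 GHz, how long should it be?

Z_qwt ≈ 86.9 Ω; length ≈ 2.03 cm

Z_qwt = √(Z_0·R_L) = √(50 × 151) = √7550
λ = 0.79·c/f = 0.0812 m, so l = λ/4 = 0.0203 m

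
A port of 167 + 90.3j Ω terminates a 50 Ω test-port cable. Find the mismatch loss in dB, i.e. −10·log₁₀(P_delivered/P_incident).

mismatch loss ≈ 2.19 dB

Γ = (117 + j90.3)/(217 + j90.3), |Γ| = 0.629
|Γ|² = 0.395, so P_del/P_inc = 1 − |Γ|² = 0.605
ML = −10·log₁₀(1 − |Γ|²)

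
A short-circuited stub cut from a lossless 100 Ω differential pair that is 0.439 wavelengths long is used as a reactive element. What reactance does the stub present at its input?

βl = 2π × 0.439 = 158°
tan(βl) = -0.403
For a short-circuited stub, Z_in = jZ_0·tan(βl)

X_in ≈ -40.3 Ω (capacitive)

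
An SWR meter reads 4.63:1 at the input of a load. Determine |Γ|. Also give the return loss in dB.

|Γ| ≈ 0.645; return loss ≈ 3.81 dB

|Γ| = (S − 1)/(S + 1) = (4.63 − 1)/(4.63 + 1) = 3.63/5.63
RL = −20·log₁₀|Γ| = −20·log₁₀(0.645)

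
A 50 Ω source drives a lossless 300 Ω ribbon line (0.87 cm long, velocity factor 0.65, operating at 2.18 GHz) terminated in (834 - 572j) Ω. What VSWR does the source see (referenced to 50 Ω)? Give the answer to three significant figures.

VSWR ≈ 13.6

λ = v/f = 0.65·c / 2.18 GHz = 0.0894 m
βl = 2π·l/λ = 2π × 0.0973 = 35°
tan(βl) = 0.701
Z_in = Z_0·(Z_L + jZ_0·tanβl)/(Z_0 + jZ_L·tanβl) = 134 − j267 Ω
Γ_s = (Z_in − Z_s)/(Z_in + Z_s) = (84.4 − j267)/(184 − j267), |Γ_s| = 0.863
VSWR = (1 + |Γ_s|)/(1 − |Γ_s|)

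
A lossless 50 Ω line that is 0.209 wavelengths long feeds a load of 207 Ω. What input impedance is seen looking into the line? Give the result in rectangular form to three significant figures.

Z_in ≈ 12.9 − j12.4 Ω

βl = 2π × 0.209 = 75.2°
tan(βl) = tan(75.2°) = 3.8
Z_in = Z_0·(Z_L + jZ_0·tanβl)/(Z_0 + jZ_L·tanβl)
     = 50·(207 + j190)/(50 + j786)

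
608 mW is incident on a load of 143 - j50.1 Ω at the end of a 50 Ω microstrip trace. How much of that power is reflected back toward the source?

P_reflected ≈ 171 mW

|Γ| = |(93 − j50.1)/(193 − j50.1)| = 0.53
|Γ|² = 0.281
P_refl = |Γ|²·P_inc = 171 mW, P_del = (1 − |Γ|²)·P_inc = 437 mW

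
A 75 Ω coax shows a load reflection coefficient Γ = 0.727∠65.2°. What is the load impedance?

Z_L ≈ 38.5 + j108 Ω

Z_L = Z_0·(1 + Γ)/(1 − Γ) = 75·(1.3 + j0.66)/(0.695 − j0.66)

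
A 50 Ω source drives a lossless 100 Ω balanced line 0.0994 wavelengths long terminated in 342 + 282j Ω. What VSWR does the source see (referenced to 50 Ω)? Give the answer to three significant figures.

βl = 2π × 0.0994 = 35.8°
tan(βl) = 0.721
Z_in = Z_0·(Z_L + jZ_0·tanβl)/(Z_0 + jZ_L·tanβl) = 72.8 − j169 Ω
Γ_s = (Z_in − Z_s)/(Z_in + Z_s) = (22.8 − j169)/(123 − j169), |Γ_s| = 0.817
VSWR = (1 + |Γ_s|)/(1 − |Γ_s|)

VSWR ≈ 9.91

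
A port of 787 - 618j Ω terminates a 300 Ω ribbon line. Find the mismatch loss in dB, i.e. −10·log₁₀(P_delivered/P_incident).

mismatch loss ≈ 2.19 dB

Γ = (487 − j618)/(1087 − j618), |Γ| = 0.629
|Γ|² = 0.396, so P_del/P_inc = 1 − |Γ|² = 0.604
ML = −10·log₁₀(1 − |Γ|²)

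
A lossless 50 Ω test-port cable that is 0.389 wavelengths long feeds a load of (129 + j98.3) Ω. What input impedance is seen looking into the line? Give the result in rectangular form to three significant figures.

Z_in ≈ 18.8 + j36.7 Ω

βl = 2π × 0.389 = 140°
tan(βl) = tan(140°) = -0.838
Z_in = Z_0·(Z_L + jZ_0·tanβl)/(Z_0 + jZ_L·tanβl)
     = 50·(129 + j56.4)/(132 − j108)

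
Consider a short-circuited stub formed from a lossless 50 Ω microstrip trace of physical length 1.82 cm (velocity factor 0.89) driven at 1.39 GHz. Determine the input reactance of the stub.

X_in ≈ 33.9 Ω (inductive)

λ = v/f = 0.89·c / 1.39 GHz = 0.192 m
βl = 2π·l/λ = 2π × 0.0947 = 34.1°
tan(βl) = 0.677
For a short-circuited stub, Z_in = jZ_0·tan(βl)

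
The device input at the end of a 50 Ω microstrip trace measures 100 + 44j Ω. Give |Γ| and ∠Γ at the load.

Γ ≈ 0.426 ∠ 25°

Γ = (Z_L − Z_0)/(Z_L + Z_0) = (50 + j44)/(150 + j44)
|Γ| = 66.6/156 = 0.426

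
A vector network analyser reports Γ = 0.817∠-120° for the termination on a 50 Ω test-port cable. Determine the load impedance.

Z_L = Z_0·(1 + Γ)/(1 − Γ) = 50·(0.592 − j0.708)/(1.41 + j0.708)

Z_L ≈ 6.69 − j28.5 Ω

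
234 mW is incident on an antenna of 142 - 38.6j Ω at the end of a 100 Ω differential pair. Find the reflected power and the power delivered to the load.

|Γ| = |(42 − j38.6)/(242 − j38.6)| = 0.233
|Γ|² = 0.0542
P_refl = |Γ|²·P_inc = 12.7 mW, P_del = (1 − |Γ|²)·P_inc = 221 mW

P_reflected ≈ 12.7 mW; P_delivered ≈ 221 mW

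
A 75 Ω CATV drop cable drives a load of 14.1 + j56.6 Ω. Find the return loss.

Γ = (-60.9 + j56.6)/(89.1 + j56.6), |Γ| = 0.788
RL = −20·log₁₀|Γ| = −20·log₁₀(0.788)

RL ≈ 2.07 dB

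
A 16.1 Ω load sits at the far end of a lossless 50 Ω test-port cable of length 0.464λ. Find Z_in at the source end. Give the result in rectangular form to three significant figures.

βl = 2π × 0.464 = 167°
tan(βl) = tan(167°) = -0.23
Z_in = Z_0·(Z_L + jZ_0·tanβl)/(Z_0 + jZ_L·tanβl)
     = 50·(16.1 − j11.5)/(50 − j3.71)

Z_in ≈ 16.9 − j10.3 Ω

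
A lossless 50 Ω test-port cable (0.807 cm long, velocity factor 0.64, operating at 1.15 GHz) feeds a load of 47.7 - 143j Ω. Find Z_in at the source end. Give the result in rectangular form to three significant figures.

Z_in ≈ 14.2 − j69.4 Ω

λ = v/f = 0.64·c / 1.15 GHz = 0.167 m
βl = 2π·l/λ = 2π × 0.0483 = 17.4°
tan(βl) = tan(17.4°) = 0.313
Z_in = Z_0·(Z_L + jZ_0·tanβl)/(Z_0 + jZ_L·tanβl)
     = 50·(47.7 − j127)/(94.8 + j14.9)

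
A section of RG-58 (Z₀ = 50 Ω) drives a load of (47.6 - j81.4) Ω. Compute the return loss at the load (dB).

Γ = (-2.4 − j81.4)/(97.6 − j81.4), |Γ| = 0.641
RL = −20·log₁₀|Γ| = −20·log₁₀(0.641)

RL ≈ 3.87 dB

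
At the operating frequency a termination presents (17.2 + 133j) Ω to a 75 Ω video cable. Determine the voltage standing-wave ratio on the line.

Γ = (Z_L − Z_0)/(Z_L + Z_0) = (-57.8 + j133)/(92.2 + j133)
|Γ| = 145/162 = 0.896
VSWR = (1 + |Γ|)/(1 − |Γ|) = 1.9/0.104

VSWR ≈ 18.2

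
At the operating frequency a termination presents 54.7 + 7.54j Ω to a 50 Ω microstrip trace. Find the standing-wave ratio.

Γ = (Z_L − Z_0)/(Z_L + Z_0) = (4.7 + j7.54)/(104.7 + j7.54)
|Γ| = 8.88/105 = 0.0846
VSWR = (1 + |Γ|)/(1 − |Γ|) = 1.08/0.915

VSWR ≈ 1.18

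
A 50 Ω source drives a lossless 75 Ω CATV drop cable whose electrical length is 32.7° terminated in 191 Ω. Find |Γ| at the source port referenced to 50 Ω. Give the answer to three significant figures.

|Γ| ≈ 0.529

tan(βl) = 0.642
Z_in = Z_0·(Z_L + jZ_0·tanβl)/(Z_0 + jZ_L·tanβl) = 73.4 − j71.9 Ω
Γ_s = (Z_in − Z_s)/(Z_in + Z_s) = (23.4 − j71.9)/(123 − j71.9), |Γ_s| = 0.529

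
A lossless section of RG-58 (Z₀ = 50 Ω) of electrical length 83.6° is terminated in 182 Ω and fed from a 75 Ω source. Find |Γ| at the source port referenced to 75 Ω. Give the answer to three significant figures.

tan(βl) = 8.92
Z_in = Z_0·(Z_L + jZ_0·tanβl)/(Z_0 + jZ_L·tanβl) = 13.9 − j5.18 Ω
Γ_s = (Z_in − Z_s)/(Z_in + Z_s) = (-61.1 − j5.18)/(88.9 − j5.18), |Γ_s| = 0.689

|Γ| ≈ 0.689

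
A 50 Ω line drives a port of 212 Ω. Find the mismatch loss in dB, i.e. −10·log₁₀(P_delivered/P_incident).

mismatch loss ≈ 2.09 dB

Γ = (212 − 50)/(212 + 50) = 0.618
|Γ|² = 0.382, so P_del/P_inc = 1 − |Γ|² = 0.618
ML = −10·log₁₀(1 − |Γ|²)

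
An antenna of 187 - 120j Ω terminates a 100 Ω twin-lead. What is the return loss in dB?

RL ≈ 6.44 dB

Γ = (87 − j120)/(287 − j120), |Γ| = 0.476
RL = −20·log₁₀|Γ| = −20·log₁₀(0.476)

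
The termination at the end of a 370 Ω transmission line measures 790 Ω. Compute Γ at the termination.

Γ = 0.362

Γ = (Z_L − Z_0)/(Z_L + Z_0) = (790 − 370)/(790 + 370) = 420/1160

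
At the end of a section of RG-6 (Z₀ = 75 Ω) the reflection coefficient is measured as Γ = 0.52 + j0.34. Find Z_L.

Z_L ≈ 133 + j147 Ω

Z_L = Z_0·(1 + Γ)/(1 − Γ) = 75·(1.52 + j0.34)/(0.48 − j0.34)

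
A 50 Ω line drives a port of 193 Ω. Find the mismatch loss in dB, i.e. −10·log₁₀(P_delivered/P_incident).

Γ = (193 − 50)/(193 + 50) = 0.588
|Γ|² = 0.346, so P_del/P_inc = 1 − |Γ|² = 0.654
ML = −10·log₁₀(1 − |Γ|²)

mismatch loss ≈ 1.85 dB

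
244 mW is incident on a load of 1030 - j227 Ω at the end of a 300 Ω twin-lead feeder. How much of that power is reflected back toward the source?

|Γ| = |(730 − j227)/(1330 − j227)| = 0.567
|Γ|² = 0.321
P_refl = |Γ|²·P_inc = 78.3 mW, P_del = (1 − |Γ|²)·P_inc = 166 mW

P_reflected ≈ 78.3 mW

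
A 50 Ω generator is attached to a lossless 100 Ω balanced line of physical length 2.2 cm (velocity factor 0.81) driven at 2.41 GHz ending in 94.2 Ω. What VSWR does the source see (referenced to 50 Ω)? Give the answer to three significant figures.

VSWR ≈ 2.11

λ = v/f = 0.81·c / 2.41 GHz = 0.101 m
βl = 2π·l/λ = 2π × 0.218 = 78.5°
tan(βl) = 4.94
Z_in = Z_0·(Z_L + jZ_0·tanβl)/(Z_0 + jZ_L·tanβl) = 106 + j2.46 Ω
Γ_s = (Z_in − Z_s)/(Z_in + Z_s) = (55.6 + j2.46)/(156 + j2.46), |Γ_s| = 0.358
VSWR = (1 + |Γ_s|)/(1 − |Γ_s|)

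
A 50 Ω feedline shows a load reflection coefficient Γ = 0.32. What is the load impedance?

Z_L = Z_0·(1 + Γ)/(1 − Γ) = 50·(1.32)/(0.68)

Z_L ≈ 97.1 Ω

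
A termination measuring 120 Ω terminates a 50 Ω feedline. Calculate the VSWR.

VSWR ≈ 2.4

Γ = (120 − 50)/(120 + 50) = 0.412
VSWR = (1 + 0.412)/(1 − 0.412)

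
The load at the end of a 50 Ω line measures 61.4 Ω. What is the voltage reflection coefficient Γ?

Γ = (Z_L − Z_0)/(Z_L + Z_0) = (61.4 − 50)/(61.4 + 50) = 11.4/111.4

Γ = 0.102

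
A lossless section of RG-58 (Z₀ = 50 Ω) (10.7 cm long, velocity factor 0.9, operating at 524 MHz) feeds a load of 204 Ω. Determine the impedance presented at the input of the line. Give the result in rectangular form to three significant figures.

λ = v/f = 0.9·c / 524 MHz = 0.515 m
βl = 2π·l/λ = 2π × 0.208 = 74.8°
tan(βl) = tan(74.8°) = 3.67
Z_in = Z_0·(Z_L + jZ_0·tanβl)/(Z_0 + jZ_L·tanβl)
     = 50·(204 + j183)/(50 + j749)

Z_in ≈ 13.1 − j12.7 Ω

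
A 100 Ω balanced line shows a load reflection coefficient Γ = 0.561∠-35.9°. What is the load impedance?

Z_L = Z_0·(1 + Γ)/(1 − Γ) = 100·(1.45 − j0.329)/(0.546 + j0.329)

Z_L ≈ 169 − j162 Ω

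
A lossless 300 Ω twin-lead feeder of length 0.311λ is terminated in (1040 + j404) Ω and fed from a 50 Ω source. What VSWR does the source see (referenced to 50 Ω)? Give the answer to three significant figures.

VSWR ≈ 3.56

βl = 2π × 0.311 = 112°
tan(βl) = -2.48
Z_in = Z_0·(Z_L + jZ_0·tanβl)/(Z_0 + jZ_L·tanβl) = 80.2 + j80.5 Ω
Γ_s = (Z_in − Z_s)/(Z_in + Z_s) = (30.2 + j80.5)/(130 + j80.5), |Γ_s| = 0.562
VSWR = (1 + |Γ_s|)/(1 − |Γ_s|)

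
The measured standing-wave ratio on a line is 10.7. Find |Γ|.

|Γ| = (S − 1)/(S + 1) = (10.7 − 1)/(10.7 + 1) = 9.7/11.7

|Γ| ≈ 0.829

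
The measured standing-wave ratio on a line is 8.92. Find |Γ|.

|Γ| = (S − 1)/(S + 1) = (8.92 − 1)/(8.92 + 1) = 7.92/9.92

|Γ| ≈ 0.798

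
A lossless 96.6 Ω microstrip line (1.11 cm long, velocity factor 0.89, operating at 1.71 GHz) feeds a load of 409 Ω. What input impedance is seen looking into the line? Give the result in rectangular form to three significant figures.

Z_in ≈ 98.4 − j153 Ω

λ = v/f = 0.89·c / 1.71 GHz = 0.156 m
βl = 2π·l/λ = 2π × 0.0711 = 25.6°
tan(βl) = tan(25.6°) = 0.479
Z_in = Z_0·(Z_L + jZ_0·tanβl)/(Z_0 + jZ_L·tanβl)
     = 96.6·(409 + j46.3)/(96.6 + j196)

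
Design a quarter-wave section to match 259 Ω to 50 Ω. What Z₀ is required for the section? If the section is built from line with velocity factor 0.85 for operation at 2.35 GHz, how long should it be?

Z_qwt ≈ 114 Ω; length ≈ 2.71 cm

Z_qwt = √(Z_0·R_L) = √(50 × 259) = √12950
λ = 0.85·c/f = 0.109 m, so l = λ/4 = 0.0271 m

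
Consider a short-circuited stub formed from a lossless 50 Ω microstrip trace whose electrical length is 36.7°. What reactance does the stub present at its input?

tan(βl) = 0.745
For a short-circuited stub, Z_in = jZ_0·tan(βl)

X_in ≈ 37.3 Ω (inductive)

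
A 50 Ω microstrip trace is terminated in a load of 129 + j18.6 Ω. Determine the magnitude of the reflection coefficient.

Γ = (Z_L − Z_0)/(Z_L + Z_0) = (79 + j18.6)/(179 + j18.6)
|Γ| = 81.2/180

|Γ| ≈ 0.451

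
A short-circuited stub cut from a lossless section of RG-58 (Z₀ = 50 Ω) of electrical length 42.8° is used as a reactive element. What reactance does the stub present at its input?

tan(βl) = 0.926
For a short-circuited stub, Z_in = jZ_0·tan(βl)

X_in ≈ 46.3 Ω (inductive)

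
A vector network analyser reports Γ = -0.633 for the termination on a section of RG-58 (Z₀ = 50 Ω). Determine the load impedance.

Z_L = Z_0·(1 + Γ)/(1 − Γ) = 50·(0.367)/(1.63)

Z_L ≈ 11.2 Ω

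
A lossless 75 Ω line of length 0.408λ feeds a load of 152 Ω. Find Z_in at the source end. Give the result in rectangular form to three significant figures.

Z_in ≈ 78.9 + j55.3 Ω

βl = 2π × 0.408 = 147°
tan(βl) = tan(147°) = -0.652
Z_in = Z_0·(Z_L + jZ_0·tanβl)/(Z_0 + jZ_L·tanβl)
     = 75·(152 − j48.9)/(75 − j99.2)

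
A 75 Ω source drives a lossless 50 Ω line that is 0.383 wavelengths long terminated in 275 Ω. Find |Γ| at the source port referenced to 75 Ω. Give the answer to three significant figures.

|Γ| ≈ 0.704

βl = 2π × 0.383 = 138°
tan(βl) = -0.904
Z_in = Z_0·(Z_L + jZ_0·tanβl)/(Z_0 + jZ_L·tanβl) = 19.4 + j51.4 Ω
Γ_s = (Z_in − Z_s)/(Z_in + Z_s) = (-55.6 + j51.4)/(94.4 + j51.4), |Γ_s| = 0.704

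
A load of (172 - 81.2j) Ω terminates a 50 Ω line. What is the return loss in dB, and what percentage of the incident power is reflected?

Γ = (122 − j81.2)/(222 − j81.2), |Γ| = 0.62
RL = −20·log₁₀(0.62) = 4.15 dB
P_refl/P_inc = |Γ|² = 0.384

RL ≈ 4.15 dB; 38.4% of incident power reflected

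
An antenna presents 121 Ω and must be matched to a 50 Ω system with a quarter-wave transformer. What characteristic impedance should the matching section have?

Z_qwt ≈ 77.8 Ω

Z_qwt = √(Z_0·R_L) = √(50 × 121) = √6050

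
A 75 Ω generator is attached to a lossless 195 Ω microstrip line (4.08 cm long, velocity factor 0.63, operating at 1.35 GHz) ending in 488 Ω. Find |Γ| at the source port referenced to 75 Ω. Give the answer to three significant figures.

|Γ| ≈ 0.268

λ = v/f = 0.63·c / 1.35 GHz = 0.14 m
βl = 2π·l/λ = 2π × 0.291 = 105°
tan(βl) = -3.75
Z_in = Z_0·(Z_L + jZ_0·tanβl)/(Z_0 + jZ_L·tanβl) = 82.5 + j43.2 Ω
Γ_s = (Z_in − Z_s)/(Z_in + Z_s) = (7.51 + j43.2)/(158 + j43.2), |Γ_s| = 0.268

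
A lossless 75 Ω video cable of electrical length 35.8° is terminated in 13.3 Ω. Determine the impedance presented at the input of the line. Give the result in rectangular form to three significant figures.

Z_in ≈ 19.9 + j51.5 Ω

tan(βl) = tan(35.8°) = 0.721
Z_in = Z_0·(Z_L + jZ_0·tanβl)/(Z_0 + jZ_L·tanβl)
     = 75·(13.3 + j54.1)/(75 + j9.59)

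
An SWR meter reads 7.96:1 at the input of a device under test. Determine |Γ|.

|Γ| ≈ 0.777

|Γ| = (S − 1)/(S + 1) = (7.96 − 1)/(7.96 + 1) = 6.96/8.96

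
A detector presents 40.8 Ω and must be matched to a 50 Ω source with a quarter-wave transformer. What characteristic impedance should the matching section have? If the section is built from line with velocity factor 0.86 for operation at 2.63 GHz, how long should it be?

Z_qwt = √(Z_0·R_L) = √(50 × 40.8) = √2040
λ = 0.86·c/f = 0.0981 m, so l = λ/4 = 0.0245 m

Z_qwt ≈ 45.2 Ω; length ≈ 2.45 cm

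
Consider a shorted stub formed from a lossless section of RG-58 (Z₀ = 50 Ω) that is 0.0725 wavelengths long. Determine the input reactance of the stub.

βl = 2π × 0.0725 = 26.1°
tan(βl) = 0.49
For a shorted stub, Z_in = jZ_0·tan(βl)

X_in ≈ 24.5 Ω (inductive)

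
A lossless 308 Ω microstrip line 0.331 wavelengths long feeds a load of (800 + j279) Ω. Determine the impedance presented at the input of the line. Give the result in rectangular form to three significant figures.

Z_in ≈ 118 + j105 Ω

βl = 2π × 0.331 = 119°
tan(βl) = tan(119°) = -1.79
Z_in = Z_0·(Z_L + jZ_0·tanβl)/(Z_0 + jZ_L·tanβl)
     = 308·(800 − j273)/(808 − j1430)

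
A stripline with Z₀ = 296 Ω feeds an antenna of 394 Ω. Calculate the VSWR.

VSWR ≈ 1.33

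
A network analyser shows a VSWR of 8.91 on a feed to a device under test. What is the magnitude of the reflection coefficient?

|Γ| = (S − 1)/(S + 1) = (8.91 − 1)/(8.91 + 1) = 7.91/9.91

|Γ| ≈ 0.798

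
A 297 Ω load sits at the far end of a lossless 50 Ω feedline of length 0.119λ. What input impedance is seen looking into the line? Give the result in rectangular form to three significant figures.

βl = 2π × 0.119 = 42.8°
tan(βl) = tan(42.8°) = 0.927
Z_in = Z_0·(Z_L + jZ_0·tanβl)/(Z_0 + jZ_L·tanβl)
     = 50·(297 + j46.4)/(50 + j275)

Z_in ≈ 17.6 − j50.7 Ω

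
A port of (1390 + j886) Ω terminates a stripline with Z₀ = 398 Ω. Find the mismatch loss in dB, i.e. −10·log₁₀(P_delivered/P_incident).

Γ = (992 + j886)/(1788 + j886), |Γ| = 0.667
|Γ|² = 0.444, so P_del/P_inc = 1 − |Γ|² = 0.556
ML = −10·log₁₀(1 − |Γ|²)

mismatch loss ≈ 2.55 dB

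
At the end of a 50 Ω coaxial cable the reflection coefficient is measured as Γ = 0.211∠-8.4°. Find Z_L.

Z_L ≈ 76.2 − j4.92 Ω

Z_L = Z_0·(1 + Γ)/(1 − Γ) = 50·(1.21 − j0.0308)/(0.791 + j0.0308)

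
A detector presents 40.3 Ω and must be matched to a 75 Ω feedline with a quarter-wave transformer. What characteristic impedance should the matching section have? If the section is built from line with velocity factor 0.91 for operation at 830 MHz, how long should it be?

Z_qwt ≈ 55 Ω; length ≈ 8.22 cm

Z_qwt = √(Z_0·R_L) = √(75 × 40.3) = √3022
λ = 0.91·c/f = 0.329 m, so l = λ/4 = 0.0822 m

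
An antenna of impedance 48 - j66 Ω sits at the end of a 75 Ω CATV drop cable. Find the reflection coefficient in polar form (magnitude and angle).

Γ ≈ 0.511 ∠ -84°

Γ = (Z_L − Z_0)/(Z_L + Z_0) = (-27 − j66)/(123 − j66)
|Γ| = 71.3/140 = 0.511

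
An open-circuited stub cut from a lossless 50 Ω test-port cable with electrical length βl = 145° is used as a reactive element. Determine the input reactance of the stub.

tan(βl) = -0.7
For an open-circuited stub, Z_in = −jZ_0·cot(βl) = −jZ_0/tan(βl)

X_in ≈ 71.4 Ω (inductive)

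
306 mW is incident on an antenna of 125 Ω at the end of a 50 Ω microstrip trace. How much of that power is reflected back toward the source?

P_reflected ≈ 56.2 mW

Γ = (125 − 50)/(125 + 50) = 0.429
|Γ|² = 0.184
P_refl = |Γ|²·P_inc = 56.2 mW, P_del = (1 − |Γ|²)·P_inc = 250 mW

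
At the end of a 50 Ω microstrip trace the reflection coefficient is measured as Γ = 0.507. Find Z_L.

Z_L ≈ 153 Ω

Z_L = Z_0·(1 + Γ)/(1 − Γ) = 50·(1.51)/(0.493)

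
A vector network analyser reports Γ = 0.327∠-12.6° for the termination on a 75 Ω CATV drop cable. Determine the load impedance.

Z_L ≈ 143 − j22.8 Ω

Z_L = Z_0·(1 + Γ)/(1 − Γ) = 75·(1.32 − j0.0713)/(0.681 + j0.0713)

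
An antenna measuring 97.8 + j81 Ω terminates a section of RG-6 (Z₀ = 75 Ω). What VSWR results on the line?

Γ = (Z_L − Z_0)/(Z_L + Z_0) = (22.8 + j81)/(172.8 + j81)
|Γ| = 84.1/191 = 0.441
VSWR = (1 + |Γ|)/(1 − |Γ|) = 1.44/0.559

VSWR ≈ 2.58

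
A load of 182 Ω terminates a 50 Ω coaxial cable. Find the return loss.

Γ = (182 − 50)/(182 + 50) = 0.569
RL = −20·log₁₀|Γ| = −20·log₁₀(0.569)

RL ≈ 4.9 dB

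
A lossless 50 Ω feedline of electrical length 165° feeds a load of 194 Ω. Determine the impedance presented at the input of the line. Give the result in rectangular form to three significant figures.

tan(βl) = tan(165°) = -0.268
Z_in = Z_0·(Z_L + jZ_0·tanβl)/(Z_0 + jZ_L·tanβl)
     = 50·(194 − j13.4)/(50 − j52)

Z_in ≈ 99.9 + j90.5 Ω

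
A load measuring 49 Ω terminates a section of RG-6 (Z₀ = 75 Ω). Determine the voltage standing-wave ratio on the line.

VSWR ≈ 1.53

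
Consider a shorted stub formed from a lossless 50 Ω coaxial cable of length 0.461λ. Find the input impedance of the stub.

Z_in ≈ −j12.5 Ω

βl = 2π × 0.461 = 166°
tan(βl) = -0.25
For a shorted stub, Z_in = jZ_0·tan(βl)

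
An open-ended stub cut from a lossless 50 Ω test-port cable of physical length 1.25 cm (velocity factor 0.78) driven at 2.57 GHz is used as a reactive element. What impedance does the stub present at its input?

λ = v/f = 0.78·c / 2.57 GHz = 0.0911 m
βl = 2π·l/λ = 2π × 0.137 = 49.4°
tan(βl) = 1.17
For an open-ended stub, Z_in = −jZ_0·cot(βl) = −jZ_0/tan(βl)

Z_in ≈ −j42.8 Ω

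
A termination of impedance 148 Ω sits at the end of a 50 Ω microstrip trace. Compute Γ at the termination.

Γ = 0.495

Γ = (Z_L − Z_0)/(Z_L + Z_0) = (148 − 50)/(148 + 50) = 98/198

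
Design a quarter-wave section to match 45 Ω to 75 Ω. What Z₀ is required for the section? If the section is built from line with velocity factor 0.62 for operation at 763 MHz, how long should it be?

Z_qwt ≈ 58.1 Ω; length ≈ 6.09 cm

Z_qwt = √(Z_0·R_L) = √(75 × 45) = √3375
λ = 0.62·c/f = 0.244 m, so l = λ/4 = 0.0609 m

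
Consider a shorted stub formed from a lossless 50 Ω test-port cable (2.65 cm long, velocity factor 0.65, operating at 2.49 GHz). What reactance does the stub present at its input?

λ = v/f = 0.65·c / 2.49 GHz = 0.0783 m
βl = 2π·l/λ = 2π × 0.338 = 122°
tan(βl) = -1.61
For a shorted stub, Z_in = jZ_0·tan(βl)

X_in ≈ -80.6 Ω (capacitive)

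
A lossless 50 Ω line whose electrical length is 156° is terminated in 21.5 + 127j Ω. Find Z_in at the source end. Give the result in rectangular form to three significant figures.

Z_in ≈ 5.63 + j49.7 Ω

tan(βl) = tan(156°) = -0.445
Z_in = Z_0·(Z_L + jZ_0·tanβl)/(Z_0 + jZ_L·tanβl)
     = 50·(21.5 + j105)/(107 − j9.57)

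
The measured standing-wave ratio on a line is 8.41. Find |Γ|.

|Γ| ≈ 0.787

|Γ| = (S − 1)/(S + 1) = (8.41 − 1)/(8.41 + 1) = 7.41/9.41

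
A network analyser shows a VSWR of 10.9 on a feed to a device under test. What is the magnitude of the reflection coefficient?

|Γ| ≈ 0.832

|Γ| = (S − 1)/(S + 1) = (10.9 − 1)/(10.9 + 1) = 9.9/11.9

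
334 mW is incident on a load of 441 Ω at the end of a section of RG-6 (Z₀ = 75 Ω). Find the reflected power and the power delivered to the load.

Γ = (441 − 75)/(441 + 75) = 0.709
|Γ|² = 0.503
P_refl = |Γ|²·P_inc = 168 mW, P_del = (1 − |Γ|²)·P_inc = 166 mW

P_reflected ≈ 168 mW; P_delivered ≈ 166 mW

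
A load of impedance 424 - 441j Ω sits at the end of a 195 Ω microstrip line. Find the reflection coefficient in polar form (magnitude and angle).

Γ = (Z_L − Z_0)/(Z_L + Z_0) = (229 − j441)/(619 − j441)
|Γ| = 497/760 = 0.654

Γ ≈ 0.654 ∠ -27.1°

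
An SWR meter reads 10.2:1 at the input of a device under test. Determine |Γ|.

|Γ| ≈ 0.821

|Γ| = (S − 1)/(S + 1) = (10.2 − 1)/(10.2 + 1) = 9.2/11.2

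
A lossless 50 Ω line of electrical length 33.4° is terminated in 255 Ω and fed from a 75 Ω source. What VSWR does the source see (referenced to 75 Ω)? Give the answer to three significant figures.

tan(βl) = 0.659
Z_in = Z_0·(Z_L + jZ_0·tanβl)/(Z_0 + jZ_L·tanβl) = 29.7 − j67 Ω
Γ_s = (Z_in − Z_s)/(Z_in + Z_s) = (-45.3 − j67)/(105 − j67), |Γ_s| = 0.65
VSWR = (1 + |Γ_s|)/(1 − |Γ_s|)

VSWR ≈ 4.72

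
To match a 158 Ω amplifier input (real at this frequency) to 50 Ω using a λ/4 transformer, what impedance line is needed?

Z_qwt ≈ 88.9 Ω

Z_qwt = √(Z_0·R_L) = √(50 × 158) = √7900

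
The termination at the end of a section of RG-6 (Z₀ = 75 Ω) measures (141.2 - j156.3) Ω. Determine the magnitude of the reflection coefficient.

|Γ| ≈ 0.636

Γ = (Z_L − Z_0)/(Z_L + Z_0) = (66.2 − j156.3)/(216.2 − j156.3)
|Γ| = 170/267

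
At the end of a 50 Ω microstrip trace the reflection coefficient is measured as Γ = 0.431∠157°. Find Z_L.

Z_L = Z_0·(1 + Γ)/(1 − Γ) = 50·(0.603 + j0.168)/(1.4 − j0.168)

Z_L ≈ 20.6 + j8.51 Ω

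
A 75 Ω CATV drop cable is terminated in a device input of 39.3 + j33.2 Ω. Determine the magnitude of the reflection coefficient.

|Γ| ≈ 0.41

Γ = (Z_L − Z_0)/(Z_L + Z_0) = (-35.7 + j33.2)/(114.3 + j33.2)
|Γ| = 48.8/119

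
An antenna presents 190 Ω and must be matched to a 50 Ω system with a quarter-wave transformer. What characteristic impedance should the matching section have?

Z_qwt = √(Z_0·R_L) = √(50 × 190) = √9500

Z_qwt ≈ 97.5 Ω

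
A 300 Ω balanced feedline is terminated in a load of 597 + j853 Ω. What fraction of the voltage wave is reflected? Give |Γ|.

Γ = (Z_L − Z_0)/(Z_L + Z_0) = (297 + j853)/(897 + j853)
|Γ| = 903/1240

|Γ| ≈ 0.73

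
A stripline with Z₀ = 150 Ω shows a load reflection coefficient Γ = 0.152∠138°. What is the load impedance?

Z_L ≈ 117 + j24.4 Ω

Z_L = Z_0·(1 + Γ)/(1 − Γ) = 150·(0.887 + j0.102)/(1.11 − j0.102)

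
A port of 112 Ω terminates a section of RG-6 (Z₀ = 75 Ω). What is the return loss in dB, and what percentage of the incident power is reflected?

Γ = (112 − 75)/(112 + 75) = 0.198
RL = −20·log₁₀(0.198) = 14.1 dB
P_refl/P_inc = |Γ|² = 0.0391

RL ≈ 14.1 dB; 3.91% of incident power reflected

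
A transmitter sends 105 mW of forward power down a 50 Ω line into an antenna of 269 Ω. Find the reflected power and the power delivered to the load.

P_reflected ≈ 49.5 mW; P_delivered ≈ 55.5 mW

Γ = (269 − 50)/(269 + 50) = 0.687
|Γ|² = 0.471
P_refl = |Γ|²·P_inc = 49.5 mW, P_del = (1 − |Γ|²)·P_inc = 55.5 mW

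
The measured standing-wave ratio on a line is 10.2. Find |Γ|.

|Γ| = (S − 1)/(S + 1) = (10.2 − 1)/(10.2 + 1) = 9.2/11.2

|Γ| ≈ 0.821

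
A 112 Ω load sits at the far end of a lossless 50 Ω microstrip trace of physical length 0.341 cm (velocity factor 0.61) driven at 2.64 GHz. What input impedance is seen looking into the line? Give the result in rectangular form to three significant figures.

λ = v/f = 0.61·c / 2.64 GHz = 0.0693 m
βl = 2π·l/λ = 2π × 0.0492 = 17.7°
tan(βl) = tan(17.7°) = 0.319
Z_in = Z_0·(Z_L + jZ_0·tanβl)/(Z_0 + jZ_L·tanβl)
     = 50·(112 + j16)/(50 + j35.8)

Z_in ≈ 81.6 − j42.4 Ω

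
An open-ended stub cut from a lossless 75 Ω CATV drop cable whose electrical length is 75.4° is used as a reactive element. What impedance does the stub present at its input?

tan(βl) = 3.84
For an open-ended stub, Z_in = −jZ_0·cot(βl) = −jZ_0/tan(βl)

Z_in ≈ −j19.5 Ω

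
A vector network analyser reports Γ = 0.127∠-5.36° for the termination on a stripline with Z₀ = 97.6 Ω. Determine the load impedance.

Z_L = Z_0·(1 + Γ)/(1 − Γ) = 97.6·(1.13 − j0.0119)/(0.874 + j0.0119)

Z_L ≈ 126 − j3.03 Ω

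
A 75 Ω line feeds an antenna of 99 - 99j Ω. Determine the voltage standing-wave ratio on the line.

VSWR ≈ 3.07

Γ = (Z_L − Z_0)/(Z_L + Z_0) = (24 − j99)/(174 − j99)
|Γ| = 102/200 = 0.509
VSWR = (1 + |Γ|)/(1 − |Γ|) = 1.51/0.491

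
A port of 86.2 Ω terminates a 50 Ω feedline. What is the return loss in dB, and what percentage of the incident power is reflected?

Γ = (86.2 − 50)/(86.2 + 50) = 0.266
RL = −20·log₁₀(0.266) = 11.5 dB
P_refl/P_inc = |Γ|² = 0.0706

RL ≈ 11.5 dB; 7.06% of incident power reflected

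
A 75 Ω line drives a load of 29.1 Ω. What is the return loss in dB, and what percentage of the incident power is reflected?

Γ = (29.1 − 75)/(29.1 + 75) = -0.441
RL = −20·log₁₀(0.441) = 7.11 dB
P_refl/P_inc = |Γ|² = 0.194

RL ≈ 7.11 dB; 19.4% of incident power reflected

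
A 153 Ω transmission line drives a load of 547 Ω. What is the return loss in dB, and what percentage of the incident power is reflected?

RL ≈ 4.99 dB; 31.7% of incident power reflected

Γ = (547 − 153)/(547 + 153) = 0.563
RL = −20·log₁₀(0.563) = 4.99 dB
P_refl/P_inc = |Γ|² = 0.317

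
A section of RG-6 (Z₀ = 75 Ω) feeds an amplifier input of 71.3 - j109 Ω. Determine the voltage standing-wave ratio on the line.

Γ = (Z_L − Z_0)/(Z_L + Z_0) = (-3.7 − j109)/(146.3 − j109)
|Γ| = 109/182 = 0.598
VSWR = (1 + |Γ|)/(1 − |Γ|) = 1.6/0.402

VSWR ≈ 3.97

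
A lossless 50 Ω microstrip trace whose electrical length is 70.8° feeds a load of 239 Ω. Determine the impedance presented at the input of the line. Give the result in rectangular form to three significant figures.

tan(βl) = tan(70.8°) = 2.87
Z_in = Z_0·(Z_L + jZ_0·tanβl)/(Z_0 + jZ_L·tanβl)
     = 50·(239 + j144)/(50 + j686)

Z_in ≈ 11.7 − j16.6 Ω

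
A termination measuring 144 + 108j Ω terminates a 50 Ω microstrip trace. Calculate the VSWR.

VSWR ≈ 4.63

Γ = (Z_L − Z_0)/(Z_L + Z_0) = (94 + j108)/(194 + j108)
|Γ| = 143/222 = 0.645
VSWR = (1 + |Γ|)/(1 − |Γ|) = 1.64/0.355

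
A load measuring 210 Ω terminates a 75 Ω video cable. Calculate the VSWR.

For a purely resistive load, VSWR = R_L/Z_0 or Z_0/R_L (whichever > 1) = 210/75

VSWR ≈ 2.8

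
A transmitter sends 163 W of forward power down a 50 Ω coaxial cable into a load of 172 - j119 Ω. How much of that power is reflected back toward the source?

P_reflected ≈ 74.6 W

|Γ| = |(122 − j119)/(222 − j119)| = 0.677
|Γ|² = 0.458
P_refl = |Γ|²·P_inc = 74.6 W, P_del = (1 − |Γ|²)·P_inc = 88.4 W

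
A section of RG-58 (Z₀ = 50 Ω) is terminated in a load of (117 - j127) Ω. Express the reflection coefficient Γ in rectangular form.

Γ = (Z_L − Z_0)/(Z_L + Z_0) = (67 − j127)/(167 − j127)

Γ ≈ 0.621 − j0.289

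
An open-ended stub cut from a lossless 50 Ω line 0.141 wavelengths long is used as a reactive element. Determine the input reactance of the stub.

βl = 2π × 0.141 = 50.8°
tan(βl) = 1.22
For an open-ended stub, Z_in = −jZ_0·cot(βl) = −jZ_0/tan(βl)

X_in ≈ -40.8 Ω (capacitive)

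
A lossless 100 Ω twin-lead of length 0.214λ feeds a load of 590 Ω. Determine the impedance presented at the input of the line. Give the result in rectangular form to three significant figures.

Z_in ≈ 17.8 − j22.3 Ω

βl = 2π × 0.214 = 77°
tan(βl) = tan(77°) = 4.35
Z_in = Z_0·(Z_L + jZ_0·tanβl)/(Z_0 + jZ_L·tanβl)
     = 100·(590 + j435)/(100 + j2560)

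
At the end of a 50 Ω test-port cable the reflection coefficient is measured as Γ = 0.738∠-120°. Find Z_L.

Z_L ≈ 9.97 − j28 Ω

Z_L = Z_0·(1 + Γ)/(1 − Γ) = 50·(0.631 − j0.639)/(1.37 + j0.639)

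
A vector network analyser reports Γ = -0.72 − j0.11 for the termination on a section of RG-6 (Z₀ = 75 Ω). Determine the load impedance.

Z_L ≈ 11.9 − j5.55 Ω

Z_L = Z_0·(1 + Γ)/(1 − Γ) = 75·(0.28 − j0.11)/(1.72 + j0.11)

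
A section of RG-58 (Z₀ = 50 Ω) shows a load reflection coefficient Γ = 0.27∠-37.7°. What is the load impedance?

Z_L ≈ 71.8 − j25.6 Ω

Z_L = Z_0·(1 + Γ)/(1 − Γ) = 50·(1.21 − j0.165)/(0.786 + j0.165)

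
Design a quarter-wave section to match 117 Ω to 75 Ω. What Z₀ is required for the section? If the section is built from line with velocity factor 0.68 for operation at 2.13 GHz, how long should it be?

Z_qwt ≈ 93.7 Ω; length ≈ 2.39 cm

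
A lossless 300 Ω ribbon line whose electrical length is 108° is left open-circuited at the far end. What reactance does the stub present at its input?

tan(βl) = -3.08
For an open-circuited stub, Z_in = −jZ_0·cot(βl) = −jZ_0/tan(βl)

X_in ≈ 97.5 Ω (inductive)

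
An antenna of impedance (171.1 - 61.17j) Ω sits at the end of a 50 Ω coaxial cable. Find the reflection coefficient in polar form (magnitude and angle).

Γ = (Z_L − Z_0)/(Z_L + Z_0) = (121.1 − j61.17)/(221.1 − j61.17)
|Γ| = 136/229 = 0.591

Γ ≈ 0.591 ∠ -11.3°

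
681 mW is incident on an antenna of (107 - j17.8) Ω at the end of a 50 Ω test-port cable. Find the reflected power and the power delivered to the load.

|Γ| = |(57 − j17.8)/(157 − j17.8)| = 0.378
|Γ|² = 0.143
P_refl = |Γ|²·P_inc = 97.3 mW, P_del = (1 − |Γ|²)·P_inc = 584 mW

P_reflected ≈ 97.3 mW; P_delivered ≈ 584 mW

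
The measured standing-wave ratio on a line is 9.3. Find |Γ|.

|Γ| ≈ 0.806

|Γ| = (S − 1)/(S + 1) = (9.3 − 1)/(9.3 + 1) = 8.3/10.3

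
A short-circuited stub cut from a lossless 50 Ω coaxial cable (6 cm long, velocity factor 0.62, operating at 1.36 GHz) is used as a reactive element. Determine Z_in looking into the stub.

λ = v/f = 0.62·c / 1.36 GHz = 0.137 m
βl = 2π·l/λ = 2π × 0.439 = 158°
tan(βl) = -0.405
For a short-circuited stub, Z_in = jZ_0·tan(βl)

Z_in ≈ −j20.3 Ω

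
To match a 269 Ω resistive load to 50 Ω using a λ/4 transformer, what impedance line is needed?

Z_qwt = √(Z_0·R_L) = √(50 × 269) = √13450

Z_qwt ≈ 116 Ω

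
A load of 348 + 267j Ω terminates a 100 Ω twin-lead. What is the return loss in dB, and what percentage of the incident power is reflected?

Γ = (248 + j267)/(448 + j267), |Γ| = 0.699
RL = −20·log₁₀(0.699) = 3.11 dB
P_refl/P_inc = |Γ|² = 0.488

RL ≈ 3.11 dB; 48.8% of incident power reflected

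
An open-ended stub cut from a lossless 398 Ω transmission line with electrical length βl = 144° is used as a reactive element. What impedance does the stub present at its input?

Z_in ≈ +j548 Ω

tan(βl) = -0.727
For an open-ended stub, Z_in = −jZ_0·cot(βl) = −jZ_0/tan(βl)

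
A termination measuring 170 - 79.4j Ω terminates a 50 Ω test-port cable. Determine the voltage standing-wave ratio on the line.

VSWR ≈ 4.2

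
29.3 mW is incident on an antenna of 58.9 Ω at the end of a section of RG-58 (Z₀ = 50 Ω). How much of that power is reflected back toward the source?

Γ = (58.9 − 50)/(58.9 + 50) = 0.0817
|Γ|² = 0.00668
P_refl = |Γ|²·P_inc = 0.196 mW, P_del = (1 − |Γ|²)·P_inc = 29.1 mW

P_reflected ≈ 0.196 mW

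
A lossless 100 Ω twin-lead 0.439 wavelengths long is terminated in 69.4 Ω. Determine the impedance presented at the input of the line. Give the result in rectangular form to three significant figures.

Z_in ≈ 74.8 − j19.4 Ω

βl = 2π × 0.439 = 158°
tan(βl) = tan(158°) = -0.403
Z_in = Z_0·(Z_L + jZ_0·tanβl)/(Z_0 + jZ_L·tanβl)
     = 100·(69.4 − j40.3)/(100 − j28)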